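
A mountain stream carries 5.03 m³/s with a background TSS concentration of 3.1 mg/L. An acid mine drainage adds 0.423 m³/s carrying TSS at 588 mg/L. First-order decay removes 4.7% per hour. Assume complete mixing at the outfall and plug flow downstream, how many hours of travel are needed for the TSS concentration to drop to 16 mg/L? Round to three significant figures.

After mixing, C = (5.030·3.100 + 0.4230·588.0) / 5.453 = 264.3/5.453 = 48.47 mg/L.
4.7%/h lost → k = −ln(1 − 0.047) = 0.04814 h⁻¹.
48.47·exp(−k·t) = 16 → t = ln(48.47/16)/k = 82890 s = 23.02 h.

23.0 h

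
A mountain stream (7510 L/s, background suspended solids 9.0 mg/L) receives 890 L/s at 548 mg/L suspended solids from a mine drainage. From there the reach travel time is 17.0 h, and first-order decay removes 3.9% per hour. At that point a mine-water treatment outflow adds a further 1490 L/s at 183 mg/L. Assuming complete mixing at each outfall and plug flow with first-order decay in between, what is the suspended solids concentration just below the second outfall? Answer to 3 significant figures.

Conservation of mass: C = (7510·9.000 + 890.0·548.0) / 8400 = 555300/8400 = 66.11 mg/L; combined flow 8400 L/s.
3.9%/h lost → k = −ln(1 − 0.039) = 0.03978 h⁻¹.
After decay, C = 66.11 × e^(−kt) = 66.11 × 0.5085 = 33.62 mg/L.
At the second outfall, C = (8400·33.62 + 1490·183.0) / (8400 + 1490) = 56.12 mg/L.

56.1 mg/L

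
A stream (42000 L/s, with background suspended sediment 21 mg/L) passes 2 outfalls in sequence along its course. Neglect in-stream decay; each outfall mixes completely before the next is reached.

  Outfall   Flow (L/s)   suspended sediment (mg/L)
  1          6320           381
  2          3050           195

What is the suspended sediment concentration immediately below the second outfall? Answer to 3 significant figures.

Outfall 1: combined Q = 48320 L/s; C = (42000·21.00 + 6320·381.0)/48320 = 68.09 mg/L.
Outfall 2: combined Q = 51370 L/s; C = (48320·68.09 + 3050·195.0)/51370 = 75.62 mg/L.

75.6 mg/L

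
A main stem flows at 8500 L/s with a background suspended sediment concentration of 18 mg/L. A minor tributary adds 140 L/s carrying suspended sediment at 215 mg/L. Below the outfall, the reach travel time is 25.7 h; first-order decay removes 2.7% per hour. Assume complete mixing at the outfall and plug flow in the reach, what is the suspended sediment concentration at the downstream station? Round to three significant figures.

10.5 mg/L

Conservation of mass: C = (8500·18.00 + 140.0·215.0) / 8640 = 183100/8640 = 21.19 mg/L.
2.7%/h lost → k = −ln(1 − 0.027) = 0.02737 h⁻¹.
Applying C = C₀e^(−kt): 21.19 × 0.4949 = 10.49 mg/L.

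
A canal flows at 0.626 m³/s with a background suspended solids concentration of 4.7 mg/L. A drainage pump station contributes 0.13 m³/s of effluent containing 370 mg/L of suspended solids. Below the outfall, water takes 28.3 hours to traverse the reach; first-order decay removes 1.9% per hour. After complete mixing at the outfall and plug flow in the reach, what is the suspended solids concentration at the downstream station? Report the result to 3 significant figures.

39.2 mg/L

Flow-weighted average: C = (0.6260·4.700 + 0.1300·370.0) / 0.7560 = 51.04/0.7560 = 67.52 mg/L.
1.9%/h lost → k = −ln(1 − 0.019) = 0.01918 h⁻¹.
Applying C = C₀e^(−kt): 67.52 × 0.5811 = 39.23 mg/L.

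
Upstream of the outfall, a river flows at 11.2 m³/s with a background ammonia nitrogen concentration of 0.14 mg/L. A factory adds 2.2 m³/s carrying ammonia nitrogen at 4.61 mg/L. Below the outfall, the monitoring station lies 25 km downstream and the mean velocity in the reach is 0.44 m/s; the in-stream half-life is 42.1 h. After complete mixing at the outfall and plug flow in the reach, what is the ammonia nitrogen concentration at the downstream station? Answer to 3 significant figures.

0.674 mg/L

Mixed concentration C = ΣQC/ΣQ = (11.20·0.1400 + 2.200·4.610) / 13.40 = 11.71/13.40 = 0.8739 mg/L.
Travel time t = 25·1000 / 0.44 = 56820 s = 15.78 h.
Half-life 42.1 h → k = ln 2 / 42.1 = 0.01646 h⁻¹ = 0.3951 d⁻¹.
First-order decay: C = 0.8739·exp(−k·t) = 0.8739·0.7712 = 0.6739 mg/L.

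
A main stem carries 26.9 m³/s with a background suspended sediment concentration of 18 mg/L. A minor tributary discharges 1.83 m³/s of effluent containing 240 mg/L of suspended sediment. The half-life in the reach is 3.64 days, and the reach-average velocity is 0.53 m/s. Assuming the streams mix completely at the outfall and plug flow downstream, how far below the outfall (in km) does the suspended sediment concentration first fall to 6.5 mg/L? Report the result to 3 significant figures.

Flow-weighted average: C = (26.90·18.00 + 1.830·240.0) / 28.73 = 923.4/28.73 = 32.14 mg/L.
Half-life 3.64 d → k = ln 2 / 3.64 = 0.1904 d⁻¹.
Set 32.14·exp(−k·t) = 6.5 → t = ln(32.14/6.5)/k = 725200 s = 201.4 h.
Distance = v·t = 0.53·725200 = 384400 m = 384.4 km.

384 km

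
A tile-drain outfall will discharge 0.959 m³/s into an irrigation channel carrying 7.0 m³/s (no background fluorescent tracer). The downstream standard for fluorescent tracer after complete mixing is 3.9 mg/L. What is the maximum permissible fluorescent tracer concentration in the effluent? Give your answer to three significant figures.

At the limit, (Qr·Cr + Qe·Cₑ)/(Qr + Qe) = 3.9:
Cₑ = (7.959·3.9 − 7.000·0) / 0.9590 = 32.37 mg/L.

32.4 mg/L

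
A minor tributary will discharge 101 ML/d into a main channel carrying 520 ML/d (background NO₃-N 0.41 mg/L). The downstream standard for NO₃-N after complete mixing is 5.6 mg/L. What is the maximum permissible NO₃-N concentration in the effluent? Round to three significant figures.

32.3 mg/L

At the limit, (Qr·Cr + Qe·Cₑ)/(Qr + Qe) = 5.6:
Cₑ = (621.0·5.6 − 520.0·0.4100) / 101.0 = 32.32 mg/L.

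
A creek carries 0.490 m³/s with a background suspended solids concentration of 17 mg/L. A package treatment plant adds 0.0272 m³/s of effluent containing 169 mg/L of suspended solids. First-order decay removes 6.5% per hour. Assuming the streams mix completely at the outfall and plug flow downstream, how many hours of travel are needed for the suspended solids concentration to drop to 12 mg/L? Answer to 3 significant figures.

10.9 h

Conservation of mass: C = (0.4900·17.00 + 0.02720·169.0) / 0.5172 = 12.93/0.5172 = 24.99 mg/L.
6.5%/h lost → k = −ln(1 − 0.065) = 0.06721 h⁻¹.
24.99·exp(−k·t) = 12 → t = ln(24.99/12)/k = 39300 s = 10.92 h.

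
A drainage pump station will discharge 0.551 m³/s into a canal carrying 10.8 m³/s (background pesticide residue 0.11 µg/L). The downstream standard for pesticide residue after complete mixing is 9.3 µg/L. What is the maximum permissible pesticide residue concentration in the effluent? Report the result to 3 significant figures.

At the limit, (Qr·Cr + Qe·Cₑ)/(Qr + Qe) = 9.3:
Cₑ = (11.35·9.3 − 10.80·0.1100) / 0.5510 = 189.4 µg/L.

189 µg/L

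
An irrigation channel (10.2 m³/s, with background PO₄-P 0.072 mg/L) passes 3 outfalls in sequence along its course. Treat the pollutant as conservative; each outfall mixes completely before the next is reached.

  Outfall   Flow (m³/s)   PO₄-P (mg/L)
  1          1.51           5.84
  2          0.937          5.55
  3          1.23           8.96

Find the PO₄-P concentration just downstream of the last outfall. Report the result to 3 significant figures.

After outfall 1: Q = 10.20 + 1.510 = 11.71 m³/s; C = (10.20·0.07200 + 1.510·5.840)/11.71 = 0.8158 mg/L.
After outfall 2: Q = 11.71 + 0.9370 = 12.65 m³/s; C = (11.71·0.8158 + 0.9370·5.550)/12.65 = 1.167 mg/L.
After outfall 3: Q = 12.65 + 1.230 = 13.88 m³/s; C = (12.65·1.167 + 1.230·8.960)/13.88 = 1.857 mg/L.

1.86 mg/L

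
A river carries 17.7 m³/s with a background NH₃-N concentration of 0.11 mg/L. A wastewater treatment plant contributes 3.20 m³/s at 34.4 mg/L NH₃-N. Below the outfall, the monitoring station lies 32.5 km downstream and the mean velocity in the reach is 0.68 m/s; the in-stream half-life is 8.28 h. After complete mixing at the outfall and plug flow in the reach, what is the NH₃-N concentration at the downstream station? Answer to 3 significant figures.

Mixed concentration C = ΣQC/ΣQ = (17.70·0.1100 + 3.200·34.40) / 20.90 = 112.0/20.90 = 5.360 mg/L.
Travel time t = 32.5·1000 / 0.68 = 47790 s = 13.28 h.
Half-life 8.28 h → k = ln 2 / 8.28 = 0.08371 h⁻¹ = 2.009 d⁻¹.
After decay, C = 5.360 × e^(−kt) = 5.360 × 0.3291 = 1.764 mg/L.

1.76 mg/L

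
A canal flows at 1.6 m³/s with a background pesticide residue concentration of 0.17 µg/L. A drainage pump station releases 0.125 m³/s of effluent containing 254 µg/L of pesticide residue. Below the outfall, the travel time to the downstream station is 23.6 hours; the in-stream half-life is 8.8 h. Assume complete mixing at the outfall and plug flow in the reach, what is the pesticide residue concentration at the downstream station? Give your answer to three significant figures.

Flow-weighted average: C = (1.600·0.1700 + 0.1250·254.0) / 1.725 = 32.02/1.725 = 18.56 µg/L.
Half-life 8.8 h → k = ln 2 / 8.8 = 0.07877 h⁻¹ = 1.890 d⁻¹.
Decay over the reach: 18.56·exp(−kt) = 18.56·0.1558 = 2.893 µg/L.

2.89 µg/L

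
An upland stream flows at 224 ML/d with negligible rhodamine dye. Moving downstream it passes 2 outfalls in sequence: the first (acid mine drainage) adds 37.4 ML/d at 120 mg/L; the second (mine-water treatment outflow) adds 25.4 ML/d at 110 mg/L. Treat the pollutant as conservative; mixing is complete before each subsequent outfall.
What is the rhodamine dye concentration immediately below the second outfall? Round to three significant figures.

Outfall 1: combined Q = 261.4 ML/d; C = (224.0·0 + 37.40·120.0)/261.4 = 17.17 mg/L.
Outfall 2: combined Q = 286.8 ML/d; C = (261.4·17.17 + 25.40·110.0)/286.8 = 25.39 mg/L.

25.4 mg/L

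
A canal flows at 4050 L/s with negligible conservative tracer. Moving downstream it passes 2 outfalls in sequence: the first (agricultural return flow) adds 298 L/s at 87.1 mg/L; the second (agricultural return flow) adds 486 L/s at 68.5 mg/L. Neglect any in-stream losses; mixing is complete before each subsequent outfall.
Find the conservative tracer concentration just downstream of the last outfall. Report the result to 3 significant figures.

After outfall 1: Q = 4050 + 298.0 = 4348 L/s; C = (4050·0 + 298.0·87.10)/4348 = 5.970 mg/L.
After outfall 2: Q = 4348 + 486.0 = 4834 L/s; C = (4348·5.970 + 486.0·68.50)/4834 = 12.26 mg/L.

12.3 mg/L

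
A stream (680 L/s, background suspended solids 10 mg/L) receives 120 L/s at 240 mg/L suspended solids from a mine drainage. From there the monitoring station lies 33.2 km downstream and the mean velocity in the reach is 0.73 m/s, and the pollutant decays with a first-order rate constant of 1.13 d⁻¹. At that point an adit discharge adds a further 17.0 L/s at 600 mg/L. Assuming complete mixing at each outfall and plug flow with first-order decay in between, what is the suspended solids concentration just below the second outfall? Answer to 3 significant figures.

Mixed concentration C = ΣQC/ΣQ = (680.0·10.00 + 120.0·240.0) / 800.0 = 35600/800.0 = 44.50 mg/L; combined flow 800.0 L/s.
Travel time t = 33.2·1000 / 0.73 = 45480 s = 12.63 h.
Decay over the reach: 44.50·exp(−kt) = 44.50·0.5517 = 24.55 mg/L.
At the second outfall, C = (800.0·24.55 + 17.00·600.0) / (800.0 + 17.00) = 36.52 mg/L.

36.5 mg/L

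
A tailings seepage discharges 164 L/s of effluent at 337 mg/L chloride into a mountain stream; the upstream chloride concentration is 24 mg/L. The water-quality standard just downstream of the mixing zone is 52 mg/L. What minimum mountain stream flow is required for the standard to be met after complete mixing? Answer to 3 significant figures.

Set C_mix = 52: (Q·24.00 + 164.0·337.0) / (Q + 164.0) = 52
→ Q = 164.0·(337.0 − 52)/(52 − 24.00) = 1669 L/s.

1670 L/s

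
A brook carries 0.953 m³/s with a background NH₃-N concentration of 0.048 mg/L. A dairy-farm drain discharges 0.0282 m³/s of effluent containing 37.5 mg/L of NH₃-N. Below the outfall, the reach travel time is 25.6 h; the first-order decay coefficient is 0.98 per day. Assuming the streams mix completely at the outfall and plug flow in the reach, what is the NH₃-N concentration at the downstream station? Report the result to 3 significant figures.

0.395 mg/L

Flow-weighted average: C = (0.9530·0.04800 + 0.02820·37.50) / 0.9812 = 1.103/0.9812 = 1.124 mg/L.
Decay over the reach: 1.124·exp(−kt) = 1.124·0.3516 = 0.3953 mg/L.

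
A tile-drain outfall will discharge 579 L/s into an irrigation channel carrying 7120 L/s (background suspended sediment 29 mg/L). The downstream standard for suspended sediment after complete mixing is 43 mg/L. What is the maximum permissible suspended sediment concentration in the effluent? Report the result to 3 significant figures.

At the limit, (Qr·Cr + Qe·Cₑ)/(Qr + Qe) = 43:
Cₑ = (7699·43 − 7120·29.00) / 579.0 = 215.2 mg/L.

215 mg/L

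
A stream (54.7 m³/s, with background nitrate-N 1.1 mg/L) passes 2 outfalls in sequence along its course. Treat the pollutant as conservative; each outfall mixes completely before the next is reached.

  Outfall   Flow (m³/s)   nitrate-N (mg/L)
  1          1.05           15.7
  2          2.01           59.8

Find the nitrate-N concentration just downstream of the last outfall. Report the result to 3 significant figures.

Outfall 1: combined Q = 55.75 m³/s; C = (54.70·1.100 + 1.050·15.70)/55.75 = 1.375 mg/L.
Outfall 2: combined Q = 57.76 m³/s; C = (55.75·1.375 + 2.010·59.80)/57.76 = 3.408 mg/L.

3.41 mg/L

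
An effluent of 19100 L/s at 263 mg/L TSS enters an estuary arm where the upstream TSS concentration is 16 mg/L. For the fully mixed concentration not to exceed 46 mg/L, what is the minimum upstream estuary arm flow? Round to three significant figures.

138000 L/s

Set C_mix = 46: (Q·16.00 + 19100·263.0) / (Q + 19100) = 46
→ Q = 19100·(263.0 − 46)/(46 − 16.00) = 138200 L/s.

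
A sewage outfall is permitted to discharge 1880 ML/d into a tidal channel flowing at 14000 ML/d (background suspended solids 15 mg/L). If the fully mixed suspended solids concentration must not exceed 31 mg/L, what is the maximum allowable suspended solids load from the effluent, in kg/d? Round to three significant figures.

282000 kg/d

Mass balance at the limit: 14000·15.00 + 1880·Cₑ = 15880·31 → Cₑ = 150.1 mg/L.
1880 ML/d = 21.76 m³/s. Load = 21.76 m³/s × 150.1 g/m³ × 86 400 s/d = 282300 kg/d.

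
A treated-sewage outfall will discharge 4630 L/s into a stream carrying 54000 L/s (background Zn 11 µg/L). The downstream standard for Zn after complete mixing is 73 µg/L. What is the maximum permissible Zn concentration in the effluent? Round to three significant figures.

796 µg/L

At the limit, (Qr·Cr + Qe·Cₑ)/(Qr + Qe) = 73:
Cₑ = (58630·73 − 54000·11.00) / 4630 = 796.1 µg/L.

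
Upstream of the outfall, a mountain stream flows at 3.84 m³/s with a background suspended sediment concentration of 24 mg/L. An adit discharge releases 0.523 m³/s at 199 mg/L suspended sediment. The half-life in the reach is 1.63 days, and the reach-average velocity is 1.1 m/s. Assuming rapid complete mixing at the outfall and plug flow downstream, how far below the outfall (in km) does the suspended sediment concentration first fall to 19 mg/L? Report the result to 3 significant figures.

Conservation of mass: C = (3.840·24.00 + 0.5230·199.0) / 4.363 = 196.2/4.363 = 44.98 mg/L.
Half-life 1.63 d → k = ln 2 / 1.63 = 0.4252 d⁻¹.
Set 44.98·exp(−k·t) = 19 → t = ln(44.98/19)/k = 175100 s = 48.63 h.
Distance = v·t = 1.1·175100 = 192600 m = 192.6 km.

193 km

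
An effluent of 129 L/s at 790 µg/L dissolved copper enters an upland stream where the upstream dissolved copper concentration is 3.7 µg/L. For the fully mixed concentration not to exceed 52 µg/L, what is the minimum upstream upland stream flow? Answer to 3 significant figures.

1970 L/s

Set C_mix = 52: (Q·3.700 + 129.0·790.0) / (Q + 129.0) = 52
→ Q = 129.0·(790.0 − 52)/(52 − 3.700) = 1971 L/s.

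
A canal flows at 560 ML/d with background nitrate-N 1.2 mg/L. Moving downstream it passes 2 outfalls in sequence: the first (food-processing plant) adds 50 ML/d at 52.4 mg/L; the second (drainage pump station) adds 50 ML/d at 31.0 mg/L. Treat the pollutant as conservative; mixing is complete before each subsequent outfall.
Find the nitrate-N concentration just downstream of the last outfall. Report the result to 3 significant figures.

7.34 mg/L

After outfall 1: Q = 560.0 + 50.00 = 610.0 ML/d; C = (560.0·1.200 + 50.00·52.40)/610.0 = 5.397 mg/L.
After outfall 2: Q = 610.0 + 50.00 = 660.0 ML/d; C = (610.0·5.397 + 50.00·31.00)/660.0 = 7.336 mg/L.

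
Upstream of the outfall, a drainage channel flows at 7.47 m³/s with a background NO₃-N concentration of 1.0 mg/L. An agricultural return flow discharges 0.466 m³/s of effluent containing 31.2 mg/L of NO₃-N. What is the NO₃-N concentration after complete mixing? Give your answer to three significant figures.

2.77 mg/L

Conservation of mass: C = (7.470·1.000 + 0.4660·31.20) / 7.936 = 22.01/7.936 = 2.773 mg/L.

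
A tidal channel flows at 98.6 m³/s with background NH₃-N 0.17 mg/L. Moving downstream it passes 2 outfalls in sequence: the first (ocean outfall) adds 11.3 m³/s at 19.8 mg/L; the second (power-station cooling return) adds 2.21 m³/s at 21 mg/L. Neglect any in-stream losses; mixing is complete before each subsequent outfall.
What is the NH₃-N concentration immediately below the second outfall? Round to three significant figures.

Below outfall 1: Q → 109.9 m³/s, C = (98.60·0.1700 + 11.30·19.80)/109.9 = 2.188 mg/L.
Below outfall 2: Q → 112.1 m³/s, C = (109.9·2.188 + 2.210·21.00)/112.1 = 2.559 mg/L.

2.56 mg/L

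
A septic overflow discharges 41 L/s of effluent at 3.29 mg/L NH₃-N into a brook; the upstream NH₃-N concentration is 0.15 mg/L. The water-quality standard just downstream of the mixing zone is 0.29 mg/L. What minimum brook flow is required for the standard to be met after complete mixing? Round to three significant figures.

Set C_mix = 0.29: (Q·0.1500 + 41.00·3.290) / (Q + 41.00) = 0.29
→ Q = 41.00·(3.290 − 0.29)/(0.29 − 0.1500) = 878.6 L/s.

879 L/s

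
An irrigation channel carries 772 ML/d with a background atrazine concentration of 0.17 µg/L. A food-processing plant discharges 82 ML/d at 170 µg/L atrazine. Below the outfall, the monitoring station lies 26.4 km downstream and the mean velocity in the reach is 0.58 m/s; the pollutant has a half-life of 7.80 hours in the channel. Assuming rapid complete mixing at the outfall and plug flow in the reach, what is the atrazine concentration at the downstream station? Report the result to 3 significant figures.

After mixing, C = (772.0·0.1700 + 82.00·170.0) / 854.0 = 14070/854.0 = 16.48 µg/L.
Travel time t = 26.4·1000 / 0.58 = 45520 s = 12.64 h.
Half-life 7.80 h → k = ln 2 / 7.80 = 0.08887 h⁻¹ = 2.133 d⁻¹.
After decay, C = 16.48 × e^(−kt) = 16.48 × 0.3251 = 5.357 µg/L.

5.36 µg/L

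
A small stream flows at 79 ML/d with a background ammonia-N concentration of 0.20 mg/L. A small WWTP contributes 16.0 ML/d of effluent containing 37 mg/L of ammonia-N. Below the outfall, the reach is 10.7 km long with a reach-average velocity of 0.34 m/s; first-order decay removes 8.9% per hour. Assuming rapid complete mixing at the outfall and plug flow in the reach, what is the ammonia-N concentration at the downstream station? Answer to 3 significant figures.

Conservation of mass: C = (79.00·0.2000 + 16.00·37.00) / 95.00 = 607.8/95.00 = 6.398 mg/L.
Travel time t = 10.7·1000 / 0.34 = 31470 s = 8.742 h.
8.9%/h lost → k = −ln(1 − 0.089) = 0.09321 h⁻¹.
After decay, C = 6.398 × e^(−kt) = 6.398 × 0.4427 = 2.832 mg/L.

2.83 mg/L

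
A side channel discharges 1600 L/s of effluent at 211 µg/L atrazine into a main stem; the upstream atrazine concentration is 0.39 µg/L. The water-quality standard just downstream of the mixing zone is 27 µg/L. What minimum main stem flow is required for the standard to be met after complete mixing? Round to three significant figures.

Set C_mix = 27: (Q·0.3900 + 1600·211.0) / (Q + 1600) = 27
→ Q = 1600·(211.0 − 27)/(27 − 0.3900) = 11060 L/s.

11100 L/s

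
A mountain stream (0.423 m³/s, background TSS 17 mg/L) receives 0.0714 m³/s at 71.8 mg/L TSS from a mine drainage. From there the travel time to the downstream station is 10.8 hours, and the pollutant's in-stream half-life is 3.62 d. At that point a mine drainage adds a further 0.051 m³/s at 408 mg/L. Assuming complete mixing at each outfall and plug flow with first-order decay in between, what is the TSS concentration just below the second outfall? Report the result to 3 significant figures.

After mixing, C = (0.4230·17.00 + 0.07140·71.80) / 0.4944 = 12.32/0.4944 = 24.91 mg/L; combined flow 0.4944 m³/s.
Half-life 3.62 d → k = ln 2 / 3.62 = 0.1915 d⁻¹.
Applying C = C₀e^(−kt): 24.91 × 0.9174 = 22.86 mg/L.
At the second outfall, C = (0.4944·22.86 + 0.05100·408.0) / (0.4944 + 0.05100) = 58.87 mg/L.

58.9 mg/L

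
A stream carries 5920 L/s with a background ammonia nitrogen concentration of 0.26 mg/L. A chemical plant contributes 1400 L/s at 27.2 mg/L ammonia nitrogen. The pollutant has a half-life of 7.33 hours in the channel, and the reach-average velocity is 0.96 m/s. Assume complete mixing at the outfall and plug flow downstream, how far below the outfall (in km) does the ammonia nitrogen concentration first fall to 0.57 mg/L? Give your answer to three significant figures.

82.3 km

Conservation of mass: C = (5920·0.2600 + 1400·27.20) / 7320 = 39620/7320 = 5.412 mg/L.
Half-life 7.33 h → k = ln 2 / 7.33 = 0.09456 h⁻¹ = 2.270 d⁻¹.
Set 5.412·exp(−k·t) = 0.57 → t = ln(5.412/0.57)/k = 85690 s = 23.80 h.
Distance = v·t = 0.96·85690 = 82260 m = 82.26 km.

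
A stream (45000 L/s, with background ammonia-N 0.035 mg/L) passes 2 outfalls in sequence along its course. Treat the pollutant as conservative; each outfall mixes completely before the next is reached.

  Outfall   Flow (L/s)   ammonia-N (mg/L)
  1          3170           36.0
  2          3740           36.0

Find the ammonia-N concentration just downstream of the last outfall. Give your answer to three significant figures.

4.82 mg/L

Outfall 1: combined Q = 48170 L/s; C = (45000·0.03500 + 3170·36.00)/48170 = 2.402 mg/L.
Outfall 2: combined Q = 51910 L/s; C = (48170·2.402 + 3740·36.00)/51910 = 4.822 mg/L.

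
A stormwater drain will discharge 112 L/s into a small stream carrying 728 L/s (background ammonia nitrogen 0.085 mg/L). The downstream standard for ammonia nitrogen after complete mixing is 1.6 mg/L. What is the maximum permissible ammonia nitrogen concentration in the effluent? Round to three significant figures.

11.4 mg/L

At the limit, (Qr·Cr + Qe·Cₑ)/(Qr + Qe) = 1.6:
Cₑ = (840.0·1.6 − 728.0·0.08500) / 112.0 = 11.45 mg/L.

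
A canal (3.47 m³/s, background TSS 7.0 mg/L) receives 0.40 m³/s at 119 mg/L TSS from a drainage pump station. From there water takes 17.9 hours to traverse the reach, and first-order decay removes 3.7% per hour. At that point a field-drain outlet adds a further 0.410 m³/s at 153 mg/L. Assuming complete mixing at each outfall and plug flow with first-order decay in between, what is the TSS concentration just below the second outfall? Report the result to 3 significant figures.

23.2 mg/L

Flow-weighted average: C = (3.470·7.000 + 0.4000·119.0) / 3.870 = 71.89/3.870 = 18.58 mg/L; combined flow 3.870 m³/s.
3.7%/h lost → k = −ln(1 − 0.037) = 0.03770 h⁻¹.
After decay, C = 18.58 × e^(−kt) = 18.58 × 0.5092 = 9.459 mg/L.
Second outfall: C = (3.870·9.459 + 0.4100·153.0)/4.280 = 23.21 mg/L.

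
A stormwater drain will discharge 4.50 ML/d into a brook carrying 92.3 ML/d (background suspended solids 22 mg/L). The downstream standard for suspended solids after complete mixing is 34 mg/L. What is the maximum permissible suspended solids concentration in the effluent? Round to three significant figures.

At the limit, (Qr·Cr + Qe·Cₑ)/(Qr + Qe) = 34:
Cₑ = (96.80·34 − 92.30·22.00) / 4.500 = 280.1 mg/L.

280 mg/L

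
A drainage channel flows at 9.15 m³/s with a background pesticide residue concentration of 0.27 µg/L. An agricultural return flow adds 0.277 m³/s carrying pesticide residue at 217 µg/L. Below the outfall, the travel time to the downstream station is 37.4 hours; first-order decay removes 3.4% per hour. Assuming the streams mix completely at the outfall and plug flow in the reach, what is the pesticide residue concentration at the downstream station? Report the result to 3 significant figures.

1.82 µg/L

Conservation of mass: C = (9.150·0.2700 + 0.2770·217.0) / 9.427 = 62.58/9.427 = 6.638 µg/L.
3.4%/h lost → k = −ln(1 − 0.034) = 0.03459 h⁻¹.
Applying C = C₀e^(−kt): 6.638 × 0.2742 = 1.821 µg/L.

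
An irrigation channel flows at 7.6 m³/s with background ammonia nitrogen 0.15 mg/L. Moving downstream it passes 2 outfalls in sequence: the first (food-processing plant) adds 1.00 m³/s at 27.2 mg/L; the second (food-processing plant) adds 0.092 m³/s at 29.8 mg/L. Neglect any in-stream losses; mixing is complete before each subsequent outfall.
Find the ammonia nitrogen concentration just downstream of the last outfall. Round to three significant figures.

3.58 mg/L

After outfall 1: Q = 7.600 + 1.000 = 8.600 m³/s; C = (7.600·0.1500 + 1.000·27.20)/8.600 = 3.295 mg/L.
After outfall 2: Q = 8.600 + 0.09200 = 8.692 m³/s; C = (8.600·3.295 + 0.09200·29.80)/8.692 = 3.576 mg/L.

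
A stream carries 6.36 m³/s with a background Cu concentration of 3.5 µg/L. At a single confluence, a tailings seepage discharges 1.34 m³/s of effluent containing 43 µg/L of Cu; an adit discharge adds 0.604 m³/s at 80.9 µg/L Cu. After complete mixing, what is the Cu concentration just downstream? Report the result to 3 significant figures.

15.5 µg/L

After mixing, C = (6.360·3.500 + 1.340·43.00 + 0.6040·80.90) / 8.304 = 128.7/8.304 = 15.50 µg/L.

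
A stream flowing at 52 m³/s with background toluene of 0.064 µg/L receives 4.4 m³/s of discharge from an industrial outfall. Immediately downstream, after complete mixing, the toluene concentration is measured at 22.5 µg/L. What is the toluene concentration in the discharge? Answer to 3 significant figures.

288 µg/L

Mass balance: 52.00·0.06400 + 4.400·Cₑ = 56.40·22.50
→ Cₑ = (56.40·22.50 − 52.00·0.06400) / 4.400 = 287.7 µg/L.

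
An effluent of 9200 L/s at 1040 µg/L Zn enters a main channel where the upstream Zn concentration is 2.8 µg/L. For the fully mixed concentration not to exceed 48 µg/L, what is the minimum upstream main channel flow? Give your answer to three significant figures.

Set C_mix = 48: (Q·2.800 + 9200·1040) / (Q + 9200) = 48
→ Q = 9200·(1040 − 48)/(48 − 2.800) = 201900 L/s.

202000 L/s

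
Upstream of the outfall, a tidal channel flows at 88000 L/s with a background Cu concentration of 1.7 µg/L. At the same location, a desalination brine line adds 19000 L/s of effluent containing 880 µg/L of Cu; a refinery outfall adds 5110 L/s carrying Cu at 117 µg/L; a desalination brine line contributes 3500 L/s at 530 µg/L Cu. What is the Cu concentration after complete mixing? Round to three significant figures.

Mass balance: C = (88000·1.700 + 19000·880.0 + 5110·117.0 + 3500·530.0) / 115600 = 19320000/115600 = 167.1 µg/L.

167 µg/L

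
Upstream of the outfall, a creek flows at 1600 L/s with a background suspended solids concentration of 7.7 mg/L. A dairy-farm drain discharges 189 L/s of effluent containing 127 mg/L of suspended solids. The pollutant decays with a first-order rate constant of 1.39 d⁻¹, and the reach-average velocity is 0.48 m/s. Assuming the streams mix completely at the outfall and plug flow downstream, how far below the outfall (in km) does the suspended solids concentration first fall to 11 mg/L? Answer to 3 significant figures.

18.3 km

Mass balance: C = (1600·7.700 + 189.0·127.0) / 1789 = 36320/1789 = 20.30 mg/L.
Set 20.30·exp(−k·t) = 11 → t = ln(20.30/11)/k = 38100 s = 10.58 h.
Distance = v·t = 0.48·38100 = 18290 m = 18.29 km.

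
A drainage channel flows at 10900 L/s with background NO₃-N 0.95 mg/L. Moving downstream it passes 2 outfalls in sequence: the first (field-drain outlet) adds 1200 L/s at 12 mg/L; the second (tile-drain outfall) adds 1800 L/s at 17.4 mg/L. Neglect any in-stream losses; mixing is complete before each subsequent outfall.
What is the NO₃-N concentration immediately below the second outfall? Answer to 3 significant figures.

Outfall 1: combined Q = 12100 L/s; C = (10900·0.9500 + 1200·12.00)/12100 = 2.046 mg/L.
Outfall 2: combined Q = 13900 L/s; C = (12100·2.046 + 1800·17.40)/13900 = 4.034 mg/L.

4.03 mg/L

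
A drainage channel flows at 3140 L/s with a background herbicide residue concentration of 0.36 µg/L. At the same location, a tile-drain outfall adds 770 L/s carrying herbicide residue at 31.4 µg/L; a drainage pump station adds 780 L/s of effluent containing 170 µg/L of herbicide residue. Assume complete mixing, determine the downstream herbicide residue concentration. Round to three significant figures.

33.7 µg/L

After mixing, C = (3140·0.3600 + 770.0·31.40 + 780.0·170.0) / 4690 = 157900/4690 = 33.67 µg/L.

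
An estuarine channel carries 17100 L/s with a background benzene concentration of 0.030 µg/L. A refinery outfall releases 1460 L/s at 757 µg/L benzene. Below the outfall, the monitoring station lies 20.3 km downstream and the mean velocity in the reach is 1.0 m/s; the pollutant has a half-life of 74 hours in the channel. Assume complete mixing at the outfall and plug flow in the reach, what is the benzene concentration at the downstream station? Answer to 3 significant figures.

56.5 µg/L

Mass balance: C = (17100·0.03000 + 1460·757.0) / 18560 = 1106000/18560 = 59.58 µg/L.
Travel time t = 20.3·1000 / 1.0 = 20300 s = 5.639 h.
Half-life 74 h → k = ln 2 / 74 = 0.009367 h⁻¹ = 0.2248 d⁻¹.
Decay over the reach: 59.58·exp(−kt) = 59.58·0.9486 = 56.51 µg/L.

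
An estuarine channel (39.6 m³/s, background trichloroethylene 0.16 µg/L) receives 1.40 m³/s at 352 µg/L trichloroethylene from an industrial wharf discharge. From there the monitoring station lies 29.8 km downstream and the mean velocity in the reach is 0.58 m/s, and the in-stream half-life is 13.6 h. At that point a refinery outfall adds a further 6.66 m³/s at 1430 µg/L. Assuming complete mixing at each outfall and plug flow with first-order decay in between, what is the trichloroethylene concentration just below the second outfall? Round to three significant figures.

Conservation of mass: C = (39.60·0.1600 + 1.400·352.0) / 41.00 = 499.1/41.00 = 12.17 µg/L; combined flow 41.00 m³/s.
Travel time t = 29.8·1000 / 0.58 = 51380 s = 14.27 h.
Half-life 13.6 h → k = ln 2 / 13.6 = 0.05097 h⁻¹ = 1.223 d⁻¹.
After decay, C = 12.17 × e^(−kt) = 12.17 × 0.4832 = 5.882 µg/L.
Second outfall: C = (41.00·5.882 + 6.660·1430)/47.66 = 204.9 µg/L.

205 µg/L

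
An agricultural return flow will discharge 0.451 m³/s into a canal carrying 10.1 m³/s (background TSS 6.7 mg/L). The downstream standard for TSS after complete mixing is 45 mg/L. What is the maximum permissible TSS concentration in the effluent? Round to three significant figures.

At the limit, (Qr·Cr + Qe·Cₑ)/(Qr + Qe) = 45:
Cₑ = (10.55·45 − 10.10·6.700) / 0.4510 = 902.7 mg/L.

903 mg/L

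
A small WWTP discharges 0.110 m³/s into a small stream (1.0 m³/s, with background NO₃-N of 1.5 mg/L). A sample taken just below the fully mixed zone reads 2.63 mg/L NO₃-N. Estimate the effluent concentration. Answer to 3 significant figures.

12.9 mg/L

Mass balance: 1.000·1.500 + 0.1100·Cₑ = 1.110·2.630
→ Cₑ = (1.110·2.630 − 1.000·1.500) / 0.1100 = 12.90 mg/L.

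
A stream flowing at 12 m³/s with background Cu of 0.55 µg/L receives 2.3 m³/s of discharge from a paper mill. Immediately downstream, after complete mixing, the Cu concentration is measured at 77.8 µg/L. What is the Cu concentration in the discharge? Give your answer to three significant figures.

481 µg/L

Mass balance: 12.00·0.5500 + 2.300·Cₑ = 14.30·77.80
→ Cₑ = (14.30·77.80 − 12.00·0.5500) / 2.300 = 480.8 µg/L.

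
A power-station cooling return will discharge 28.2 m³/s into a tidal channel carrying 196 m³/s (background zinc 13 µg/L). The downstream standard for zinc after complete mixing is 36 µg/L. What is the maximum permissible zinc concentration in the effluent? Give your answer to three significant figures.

At the limit, (Qr·Cr + Qe·Cₑ)/(Qr + Qe) = 36:
Cₑ = (224.2·36 − 196.0·13.00) / 28.20 = 195.9 µg/L.

196 µg/L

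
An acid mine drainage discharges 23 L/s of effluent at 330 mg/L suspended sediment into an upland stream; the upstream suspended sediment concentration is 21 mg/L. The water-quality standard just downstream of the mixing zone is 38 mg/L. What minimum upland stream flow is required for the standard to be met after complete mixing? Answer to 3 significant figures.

395 L/s

Set C_mix = 38: (Q·21.00 + 23.00·330.0) / (Q + 23.00) = 38
→ Q = 23.00·(330.0 − 38)/(38 − 21.00) = 395.1 L/s.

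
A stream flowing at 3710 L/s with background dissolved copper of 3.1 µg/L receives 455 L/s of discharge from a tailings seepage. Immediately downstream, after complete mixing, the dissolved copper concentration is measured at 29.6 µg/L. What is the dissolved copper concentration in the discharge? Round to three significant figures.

Mass balance: 3710·3.100 + 455.0·Cₑ = 4165·29.60
→ Cₑ = (4165·29.60 − 3710·3.100) / 455.0 = 245.7 µg/L.

246 µg/L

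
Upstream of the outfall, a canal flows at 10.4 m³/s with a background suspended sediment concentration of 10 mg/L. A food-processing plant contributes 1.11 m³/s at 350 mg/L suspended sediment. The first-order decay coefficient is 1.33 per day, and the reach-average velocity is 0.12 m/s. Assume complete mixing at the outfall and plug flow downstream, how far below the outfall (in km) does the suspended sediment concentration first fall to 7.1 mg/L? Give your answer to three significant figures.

Mixed concentration C = ΣQC/ΣQ = (10.40·10.00 + 1.110·350.0) / 11.51 = 492.5/11.51 = 42.79 mg/L.
Set 42.79·exp(−k·t) = 7.1 → t = ln(42.79/7.1)/k = 116700 s = 32.41 h.
Distance = v·t = 0.12·116700 = 14000 m = 14.00 km.

14.0 km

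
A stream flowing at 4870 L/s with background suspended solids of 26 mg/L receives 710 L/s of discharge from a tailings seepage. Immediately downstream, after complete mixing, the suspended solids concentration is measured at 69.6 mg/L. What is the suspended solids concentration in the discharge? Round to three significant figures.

369 mg/L

Mass balance: 4870·26.00 + 710.0·Cₑ = 5580·69.60
→ Cₑ = (5580·69.60 − 4870·26.00) / 710.0 = 368.7 mg/L.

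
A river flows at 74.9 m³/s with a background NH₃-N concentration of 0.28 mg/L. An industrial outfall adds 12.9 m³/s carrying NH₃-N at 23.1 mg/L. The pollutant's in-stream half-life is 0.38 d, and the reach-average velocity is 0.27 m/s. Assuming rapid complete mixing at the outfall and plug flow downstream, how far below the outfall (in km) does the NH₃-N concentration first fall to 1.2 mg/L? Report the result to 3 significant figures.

After mixing, C = (74.90·0.2800 + 12.90·23.10) / 87.80 = 319.0/87.80 = 3.633 mg/L.
Half-life 0.38 d → k = ln 2 / 0.38 = 1.824 d⁻¹.
Set 3.633·exp(−k·t) = 1.2 → t = ln(3.633/1.2)/k = 52470 s = 14.57 h.
Distance = v·t = 0.27·52470 = 14170 m = 14.17 km.

14.2 km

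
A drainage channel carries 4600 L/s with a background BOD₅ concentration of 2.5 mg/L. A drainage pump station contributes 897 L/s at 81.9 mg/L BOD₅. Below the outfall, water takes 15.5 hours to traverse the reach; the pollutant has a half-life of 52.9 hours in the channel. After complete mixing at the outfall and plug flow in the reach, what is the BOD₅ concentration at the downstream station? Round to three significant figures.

12.6 mg/L

After mixing, C = (4600·2.500 + 897.0·81.90) / 5497 = 84960/5497 = 15.46 mg/L.
Half-life 52.9 h → k = ln 2 / 52.9 = 0.01310 h⁻¹ = 0.3145 d⁻¹.
Decay over the reach: 15.46·exp(−kt) = 15.46·0.8162 = 12.62 mg/L.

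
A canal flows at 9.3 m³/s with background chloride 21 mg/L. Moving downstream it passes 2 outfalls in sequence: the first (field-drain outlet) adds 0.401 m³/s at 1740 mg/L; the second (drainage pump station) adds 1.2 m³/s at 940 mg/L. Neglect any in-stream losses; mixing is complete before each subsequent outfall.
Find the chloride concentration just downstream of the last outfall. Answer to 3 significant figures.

185 mg/L

Below outfall 1: Q → 9.701 m³/s, C = (9.300·21.00 + 0.4010·1740)/9.701 = 92.06 mg/L.
Below outfall 2: Q → 10.90 m³/s, C = (9.701·92.06 + 1.200·940.0)/10.90 = 185.4 mg/L.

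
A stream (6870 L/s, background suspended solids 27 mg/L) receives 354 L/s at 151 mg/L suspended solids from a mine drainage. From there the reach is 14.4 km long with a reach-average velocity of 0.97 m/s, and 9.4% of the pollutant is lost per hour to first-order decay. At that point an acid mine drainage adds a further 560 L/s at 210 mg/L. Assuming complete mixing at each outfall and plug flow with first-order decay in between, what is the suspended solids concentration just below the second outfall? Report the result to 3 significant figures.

Conservation of mass: C = (6870·27.00 + 354.0·151.0) / 7224 = 238900/7224 = 33.08 mg/L; combined flow 7224 L/s.
Travel time t = 14.4·1000 / 0.97 = 14850 s = 4.124 h.
9.4%/h lost → k = −ln(1 − 0.094) = 0.09872 h⁻¹.
Decay over the reach: 33.08·exp(−kt) = 33.08·0.6656 = 22.02 mg/L.
Second outfall: C = (7224·22.02 + 560.0·210.0)/7784 = 35.54 mg/L.

35.5 mg/L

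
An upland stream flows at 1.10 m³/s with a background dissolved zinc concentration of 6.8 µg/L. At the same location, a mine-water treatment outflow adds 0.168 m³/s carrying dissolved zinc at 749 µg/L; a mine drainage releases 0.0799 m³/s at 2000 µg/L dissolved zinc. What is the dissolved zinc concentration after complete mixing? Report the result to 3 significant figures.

Conservation of mass: C = (1.100·6.800 + 0.1680·749.0 + 0.07990·2000) / 1.348 = 293.1/1.348 = 217.5 µg/L.

217 µg/L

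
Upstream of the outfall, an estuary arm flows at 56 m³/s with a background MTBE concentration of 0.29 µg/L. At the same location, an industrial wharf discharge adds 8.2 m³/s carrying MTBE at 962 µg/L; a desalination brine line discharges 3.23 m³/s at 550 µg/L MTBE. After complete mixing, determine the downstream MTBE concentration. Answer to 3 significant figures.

144 µg/L

Conservation of mass: C = (56.00·0.2900 + 8.200·962.0 + 3.230·550.0) / 67.43 = 9681/67.43 = 143.6 µg/L.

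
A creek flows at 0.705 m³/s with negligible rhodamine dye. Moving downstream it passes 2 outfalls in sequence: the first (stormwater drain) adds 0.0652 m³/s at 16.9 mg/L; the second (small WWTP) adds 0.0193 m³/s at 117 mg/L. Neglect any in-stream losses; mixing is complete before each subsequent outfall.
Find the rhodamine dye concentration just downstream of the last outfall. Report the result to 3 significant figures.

4.26 mg/L

Below outfall 1: Q → 0.7702 m³/s, C = (0.7050·0 + 0.06520·16.90)/0.7702 = 1.431 mg/L.
Below outfall 2: Q → 0.7895 m³/s, C = (0.7702·1.431 + 0.01930·117.0)/0.7895 = 4.256 mg/L.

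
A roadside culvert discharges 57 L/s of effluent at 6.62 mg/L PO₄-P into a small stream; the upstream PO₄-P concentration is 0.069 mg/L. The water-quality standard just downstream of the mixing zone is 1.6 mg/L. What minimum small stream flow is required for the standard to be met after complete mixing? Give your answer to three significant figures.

Set C_mix = 1.6: (Q·0.06900 + 57.00·6.620) / (Q + 57.00) = 1.6
→ Q = 57.00·(6.620 − 1.6)/(1.6 − 0.06900) = 186.9 L/s.

187 L/s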